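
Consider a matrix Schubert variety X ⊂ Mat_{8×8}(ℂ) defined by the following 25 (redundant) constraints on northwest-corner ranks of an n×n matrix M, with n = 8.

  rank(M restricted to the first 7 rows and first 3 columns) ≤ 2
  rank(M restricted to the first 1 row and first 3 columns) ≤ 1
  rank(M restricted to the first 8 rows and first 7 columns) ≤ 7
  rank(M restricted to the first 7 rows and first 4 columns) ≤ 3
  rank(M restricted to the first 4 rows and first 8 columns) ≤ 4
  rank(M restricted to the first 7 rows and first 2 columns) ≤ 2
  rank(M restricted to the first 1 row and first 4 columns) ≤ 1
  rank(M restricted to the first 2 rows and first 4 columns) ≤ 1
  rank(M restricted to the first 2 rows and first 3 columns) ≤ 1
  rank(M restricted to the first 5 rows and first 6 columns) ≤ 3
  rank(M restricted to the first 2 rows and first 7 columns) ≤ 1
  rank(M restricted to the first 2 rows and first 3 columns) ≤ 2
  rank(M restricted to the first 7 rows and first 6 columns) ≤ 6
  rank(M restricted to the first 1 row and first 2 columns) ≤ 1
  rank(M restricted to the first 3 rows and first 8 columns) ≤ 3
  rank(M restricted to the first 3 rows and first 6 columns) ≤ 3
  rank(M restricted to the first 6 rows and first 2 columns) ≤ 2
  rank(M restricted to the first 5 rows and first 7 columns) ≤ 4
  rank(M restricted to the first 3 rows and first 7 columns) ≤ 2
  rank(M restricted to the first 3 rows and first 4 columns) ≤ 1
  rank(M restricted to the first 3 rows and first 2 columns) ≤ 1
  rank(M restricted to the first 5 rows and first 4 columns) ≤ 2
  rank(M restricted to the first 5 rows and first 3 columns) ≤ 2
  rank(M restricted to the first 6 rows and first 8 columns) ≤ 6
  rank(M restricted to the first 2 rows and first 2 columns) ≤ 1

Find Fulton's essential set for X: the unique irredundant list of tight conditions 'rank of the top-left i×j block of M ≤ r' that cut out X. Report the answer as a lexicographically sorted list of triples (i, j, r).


Reconstructing r_w from the 25 given conditions:

  R[1]: 1 1 1 1 1 1 1 1
  R[2]: 1 1 1 1 1 1 1 2
  R[3]: 1 1 1 1 2 2 2 3
  R[4]: 1 2 2 2 3 3 3 4
  R[5]: 1 2 2 2 3 3 4 5
  R[6]: 1 2 2 3 4 4 5 6
  R[7]: 1 2 2 3 4 5 6 7
  R[8]: 1 2 3 4 5 6 7 8

second differences of R give the permutation w = (1, 8, 5, 2, 7, 4, 6, 3).

5 SE-corners of the 14-cell Rothe diagram give Ess(w):

[(2, 7, 1), (3, 4, 1), (5, 4, 2), (5, 6, 3), (7, 3, 2)]


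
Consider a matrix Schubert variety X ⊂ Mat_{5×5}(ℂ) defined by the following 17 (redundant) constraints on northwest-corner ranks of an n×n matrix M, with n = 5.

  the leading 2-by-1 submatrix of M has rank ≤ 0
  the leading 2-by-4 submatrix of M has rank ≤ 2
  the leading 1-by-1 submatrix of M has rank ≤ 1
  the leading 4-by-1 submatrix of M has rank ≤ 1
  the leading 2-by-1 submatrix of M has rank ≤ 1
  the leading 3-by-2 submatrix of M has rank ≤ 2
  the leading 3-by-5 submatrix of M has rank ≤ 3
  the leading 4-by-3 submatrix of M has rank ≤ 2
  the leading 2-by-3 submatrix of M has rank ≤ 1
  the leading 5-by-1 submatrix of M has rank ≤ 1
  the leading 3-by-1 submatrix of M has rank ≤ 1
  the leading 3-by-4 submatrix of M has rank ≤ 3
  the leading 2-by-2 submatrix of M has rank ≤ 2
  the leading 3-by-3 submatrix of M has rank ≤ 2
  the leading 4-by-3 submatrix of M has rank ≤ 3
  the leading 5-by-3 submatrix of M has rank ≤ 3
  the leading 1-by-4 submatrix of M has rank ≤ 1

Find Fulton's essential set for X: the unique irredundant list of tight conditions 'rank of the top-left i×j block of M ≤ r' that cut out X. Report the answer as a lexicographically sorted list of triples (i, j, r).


Rank table r_w(5×5) implied by the 17 constraints:

  0  1  1  1  1
  0  1  1  2  2
  1  2  2  3  3
  1  2  2  3  4
  1  2  3  4  5

giving w = (2, 4, 1, 5, 3) via Δ²R.

Rothe diagram D(w) (4 cells), 3 SE-corners (essential conditions):

[(2, 1, 0), (2, 3, 1), (4, 3, 2)]


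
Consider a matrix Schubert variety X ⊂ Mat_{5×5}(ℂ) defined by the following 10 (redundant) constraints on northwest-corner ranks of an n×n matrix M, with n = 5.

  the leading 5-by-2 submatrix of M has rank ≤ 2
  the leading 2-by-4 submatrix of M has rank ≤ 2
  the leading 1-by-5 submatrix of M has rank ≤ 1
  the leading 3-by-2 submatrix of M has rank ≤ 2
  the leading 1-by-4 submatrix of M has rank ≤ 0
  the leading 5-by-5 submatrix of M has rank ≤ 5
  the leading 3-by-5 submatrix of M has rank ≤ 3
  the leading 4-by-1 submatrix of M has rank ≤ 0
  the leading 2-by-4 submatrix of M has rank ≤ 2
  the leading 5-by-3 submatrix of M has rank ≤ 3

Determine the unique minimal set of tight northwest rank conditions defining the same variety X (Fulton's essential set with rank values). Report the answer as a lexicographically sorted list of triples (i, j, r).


The tightest implied rank at each (i,j), from the 10 conditions:

  R[1]: 0, 0, 0, 0, 1
  R[2]: 0, 1, 1, 1, 2
  R[3]: 0, 1, 2, 2, 3
  R[4]: 0, 1, 2, 3, 4
  R[5]: 1, 2, 3, 4, 5

hence w(1..5) = (5, 2, 3, 4, 1).

D(w) has 7 cells with 2 SE-corners; essential set:

[(1, 4, 0), (4, 1, 0)]


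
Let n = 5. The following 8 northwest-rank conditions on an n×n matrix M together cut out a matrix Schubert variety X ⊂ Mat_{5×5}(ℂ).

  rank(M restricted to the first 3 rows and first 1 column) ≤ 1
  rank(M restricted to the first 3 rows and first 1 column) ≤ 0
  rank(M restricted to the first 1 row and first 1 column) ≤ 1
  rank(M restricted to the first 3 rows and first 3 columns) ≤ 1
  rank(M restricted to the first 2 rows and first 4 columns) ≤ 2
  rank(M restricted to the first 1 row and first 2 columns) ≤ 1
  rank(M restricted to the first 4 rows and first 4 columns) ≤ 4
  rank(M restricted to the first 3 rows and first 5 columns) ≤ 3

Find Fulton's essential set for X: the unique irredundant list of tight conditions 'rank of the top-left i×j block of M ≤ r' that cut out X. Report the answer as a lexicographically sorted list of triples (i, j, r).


Computing R[i][j] = min implied NW-rank bound (n=5, 8 conditions):

  row 1: 0  1  1  1  1
  row 2: 0  1  1  2  2
  row 3: 0  1  1  2  3
  row 4: 1  2  2  3  4
  row 5: 1  2  3  4  5

the unique w with this rank table is (2, 4, 5, 1, 3).

Fulton essential set (2 of the 5 Rothe cells):

[(3, 1, 0), (3, 3, 1)]


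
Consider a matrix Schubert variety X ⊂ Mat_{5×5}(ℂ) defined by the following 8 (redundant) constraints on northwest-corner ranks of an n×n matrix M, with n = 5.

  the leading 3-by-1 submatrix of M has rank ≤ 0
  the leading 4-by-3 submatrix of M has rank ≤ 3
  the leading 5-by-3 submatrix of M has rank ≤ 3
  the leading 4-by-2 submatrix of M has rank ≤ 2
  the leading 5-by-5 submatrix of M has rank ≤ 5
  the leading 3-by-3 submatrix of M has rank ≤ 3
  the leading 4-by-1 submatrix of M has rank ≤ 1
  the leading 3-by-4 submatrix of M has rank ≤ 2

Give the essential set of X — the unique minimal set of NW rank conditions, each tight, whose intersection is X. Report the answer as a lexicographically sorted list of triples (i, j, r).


Propagating the 8 rank bounds to every northwest block:

  R[1]: 0  1  1  1  1
  R[2]: 0  1  2  2  2
  R[3]: 0  1  2  2  3
  R[4]: 1  2  3  3  4
  R[5]: 1  2  3  4  5

so w = (2, 3, 5, 1, 4).

ℓ(w)=4; the 2 essential cells (i,j,r):

[(3, 1, 0), (3, 4, 2)]


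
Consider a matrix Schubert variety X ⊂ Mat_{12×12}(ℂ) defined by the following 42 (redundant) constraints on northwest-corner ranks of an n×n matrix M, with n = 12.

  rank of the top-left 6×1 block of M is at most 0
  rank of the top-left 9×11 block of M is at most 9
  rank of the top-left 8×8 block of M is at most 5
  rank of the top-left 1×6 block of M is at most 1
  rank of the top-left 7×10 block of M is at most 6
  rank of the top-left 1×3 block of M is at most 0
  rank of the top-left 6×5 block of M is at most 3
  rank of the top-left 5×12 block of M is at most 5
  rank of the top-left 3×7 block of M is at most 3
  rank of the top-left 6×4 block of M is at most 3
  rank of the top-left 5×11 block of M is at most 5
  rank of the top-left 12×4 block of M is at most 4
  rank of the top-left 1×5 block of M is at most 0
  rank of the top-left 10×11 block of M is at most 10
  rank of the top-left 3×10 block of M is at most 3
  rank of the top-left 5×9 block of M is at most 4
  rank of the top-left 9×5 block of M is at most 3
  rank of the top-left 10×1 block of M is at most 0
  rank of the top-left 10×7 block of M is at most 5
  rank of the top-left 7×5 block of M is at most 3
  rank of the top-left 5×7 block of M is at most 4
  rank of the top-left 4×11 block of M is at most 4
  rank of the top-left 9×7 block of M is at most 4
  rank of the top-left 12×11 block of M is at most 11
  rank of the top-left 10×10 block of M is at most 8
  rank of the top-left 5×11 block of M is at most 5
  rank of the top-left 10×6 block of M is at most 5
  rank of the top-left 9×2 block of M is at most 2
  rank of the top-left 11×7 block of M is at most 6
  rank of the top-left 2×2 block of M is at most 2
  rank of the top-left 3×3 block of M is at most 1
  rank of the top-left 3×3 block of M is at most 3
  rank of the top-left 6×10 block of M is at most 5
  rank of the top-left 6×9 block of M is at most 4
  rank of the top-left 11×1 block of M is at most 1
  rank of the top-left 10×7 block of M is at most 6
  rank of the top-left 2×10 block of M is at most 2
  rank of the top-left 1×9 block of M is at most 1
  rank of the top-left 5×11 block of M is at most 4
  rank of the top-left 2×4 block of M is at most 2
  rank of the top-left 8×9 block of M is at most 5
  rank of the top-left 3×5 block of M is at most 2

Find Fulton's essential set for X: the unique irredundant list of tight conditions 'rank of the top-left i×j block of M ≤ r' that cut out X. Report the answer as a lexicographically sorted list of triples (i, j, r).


The tightest implied rank at each (i,j), from the 42 conditions:

  0 0 0 0 0 1 1 1 1 1 1 1
  0 1 1 1 1 2 2 2 2 2 2 2
  0 1 1 2 2 3 3 3 3 3 3 3
  0 1 2 3 3 4 4 4 4 4 4 4
  0 1 2 3 3 4 4 4 4 4 4 5
  0 1 2 3 3 4 4 4 4 5 5 6
  0 1 2 3 3 4 4 5 5 6 6 7
  0 1 2 3 3 4 4 5 5 6 7 8
  0 1 2 3 3 4 4 5 6 7 8 9
  0 1 2 3 4 5 5 6 7 8 9 10
  1 2 3 4 5 6 6 7 8 9 10 11
  1 2 3 4 5 6 7 8 9 10 11 12

second differences of R give the permutation w = (6, 2, 4, 3, 12, 10, 8, 11, 9, 5, 1, 7).

8 SE-corners of the 32-cell Rothe diagram give Ess(w):

[(1, 5, 0), (3, 3, 1), (5, 11, 4), (6, 9, 4), (8, 9, 5), (9, 5, 3), (9, 7, 4), (10, 1, 0)]


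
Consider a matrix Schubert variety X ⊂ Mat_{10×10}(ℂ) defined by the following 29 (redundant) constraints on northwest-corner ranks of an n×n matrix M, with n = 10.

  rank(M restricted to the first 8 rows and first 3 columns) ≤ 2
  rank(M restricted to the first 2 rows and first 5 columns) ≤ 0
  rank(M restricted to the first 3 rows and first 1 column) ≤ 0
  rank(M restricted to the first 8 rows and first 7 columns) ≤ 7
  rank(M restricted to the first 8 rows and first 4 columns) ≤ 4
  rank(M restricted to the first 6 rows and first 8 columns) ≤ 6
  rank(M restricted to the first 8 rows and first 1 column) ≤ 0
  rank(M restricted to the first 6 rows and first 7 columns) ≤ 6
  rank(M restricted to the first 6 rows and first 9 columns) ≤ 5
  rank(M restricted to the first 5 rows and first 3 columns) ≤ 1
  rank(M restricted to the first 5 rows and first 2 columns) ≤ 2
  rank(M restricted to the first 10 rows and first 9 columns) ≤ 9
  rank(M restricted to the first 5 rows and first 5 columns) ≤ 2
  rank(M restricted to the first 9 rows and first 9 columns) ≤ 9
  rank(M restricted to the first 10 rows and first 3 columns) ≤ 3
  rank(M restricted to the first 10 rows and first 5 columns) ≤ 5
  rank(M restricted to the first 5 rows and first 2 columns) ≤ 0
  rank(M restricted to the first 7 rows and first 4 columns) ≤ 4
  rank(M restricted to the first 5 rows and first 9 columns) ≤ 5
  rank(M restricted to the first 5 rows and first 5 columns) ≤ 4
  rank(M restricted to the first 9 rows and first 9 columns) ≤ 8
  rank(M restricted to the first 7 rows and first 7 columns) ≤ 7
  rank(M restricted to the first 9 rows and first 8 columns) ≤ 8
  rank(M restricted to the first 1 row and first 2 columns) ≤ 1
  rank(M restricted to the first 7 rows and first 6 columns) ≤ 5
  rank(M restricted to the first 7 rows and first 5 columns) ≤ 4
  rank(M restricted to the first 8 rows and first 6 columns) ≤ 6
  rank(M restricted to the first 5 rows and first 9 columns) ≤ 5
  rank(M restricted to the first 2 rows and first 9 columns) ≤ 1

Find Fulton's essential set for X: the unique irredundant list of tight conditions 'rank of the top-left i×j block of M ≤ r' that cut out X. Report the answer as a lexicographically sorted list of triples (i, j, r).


Rank table r_w(10×10) implied by the 29 constraints:

  R[1]: 0 0 0 0 0 1 1 1 1 1
  R[2]: 0 0 0 0 0 1 1 1 1 2
  R[3]: 0 0 1 1 1 2 2 2 2 3
  R[4]: 0 0 1 2 2 3 3 3 3 4
  R[5]: 0 0 1 2 2 3 4 4 4 5
  R[6]: 0 1 2 3 3 4 5 5 5 6
  R[7]: 0 1 2 3 4 5 6 6 6 7
  R[8]: 0 1 2 3 4 5 6 7 7 8
  R[9]: 1 2 3 4 5 6 7 8 8 9
  R[10]: 1 2 3 4 5 6 7 8 9 10

so w = (6, 10, 3, 4, 7, 2, 5, 8, 1, 9).

Fulton essential set (5 of the 23 Rothe cells):

[(2, 5, 0), (2, 9, 1), (5, 2, 0), (5, 5, 2), (8, 1, 0)]


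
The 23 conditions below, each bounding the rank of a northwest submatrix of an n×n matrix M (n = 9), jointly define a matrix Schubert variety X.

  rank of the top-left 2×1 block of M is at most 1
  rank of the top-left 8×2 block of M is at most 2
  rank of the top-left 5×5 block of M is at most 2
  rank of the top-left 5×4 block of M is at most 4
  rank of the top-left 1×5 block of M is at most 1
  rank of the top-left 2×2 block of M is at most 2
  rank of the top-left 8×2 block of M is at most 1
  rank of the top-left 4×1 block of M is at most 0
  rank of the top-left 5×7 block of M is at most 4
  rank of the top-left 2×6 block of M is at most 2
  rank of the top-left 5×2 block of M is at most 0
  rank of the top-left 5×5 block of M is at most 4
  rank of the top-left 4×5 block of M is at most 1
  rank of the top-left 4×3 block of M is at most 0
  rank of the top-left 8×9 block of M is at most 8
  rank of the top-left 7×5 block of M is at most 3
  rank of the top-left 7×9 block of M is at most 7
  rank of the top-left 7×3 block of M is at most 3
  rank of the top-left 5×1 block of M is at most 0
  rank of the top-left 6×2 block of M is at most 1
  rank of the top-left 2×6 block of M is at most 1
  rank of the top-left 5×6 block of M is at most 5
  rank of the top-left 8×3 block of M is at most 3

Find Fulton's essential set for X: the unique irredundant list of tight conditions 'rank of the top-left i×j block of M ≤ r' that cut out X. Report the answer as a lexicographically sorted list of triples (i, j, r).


Rank table r_w(9×9) implied by the 23 constraints:

  i=1: 0, 0, 0, 1, 1, 1, 1, 1, 1
  i=2: 0, 0, 0, 1, 1, 1, 2, 2, 2
  i=3: 0, 0, 0, 1, 1, 2, 3, 3, 3
  i=4: 0, 0, 0, 1, 1, 2, 3, 4, 4
  i=5: 0, 0, 1, 2, 2, 3, 4, 5, 5
  i=6: 1, 1, 2, 3, 3, 4, 5, 6, 6
  i=7: 1, 1, 2, 3, 3, 4, 5, 6, 7
  i=8: 1, 1, 2, 3, 4, 5, 6, 7, 8
  i=9: 1, 2, 3, 4, 5, 6, 7, 8, 9

reading off 1-entries of Δ²R: w = (4, 7, 6, 8, 3, 1, 9, 5, 2).

|D(w)|=21, |Ess(w)|=6:

[(2, 6, 1), (4, 3, 0), (4, 5, 1), (5, 2, 0), (7, 5, 3), (8, 2, 1)]


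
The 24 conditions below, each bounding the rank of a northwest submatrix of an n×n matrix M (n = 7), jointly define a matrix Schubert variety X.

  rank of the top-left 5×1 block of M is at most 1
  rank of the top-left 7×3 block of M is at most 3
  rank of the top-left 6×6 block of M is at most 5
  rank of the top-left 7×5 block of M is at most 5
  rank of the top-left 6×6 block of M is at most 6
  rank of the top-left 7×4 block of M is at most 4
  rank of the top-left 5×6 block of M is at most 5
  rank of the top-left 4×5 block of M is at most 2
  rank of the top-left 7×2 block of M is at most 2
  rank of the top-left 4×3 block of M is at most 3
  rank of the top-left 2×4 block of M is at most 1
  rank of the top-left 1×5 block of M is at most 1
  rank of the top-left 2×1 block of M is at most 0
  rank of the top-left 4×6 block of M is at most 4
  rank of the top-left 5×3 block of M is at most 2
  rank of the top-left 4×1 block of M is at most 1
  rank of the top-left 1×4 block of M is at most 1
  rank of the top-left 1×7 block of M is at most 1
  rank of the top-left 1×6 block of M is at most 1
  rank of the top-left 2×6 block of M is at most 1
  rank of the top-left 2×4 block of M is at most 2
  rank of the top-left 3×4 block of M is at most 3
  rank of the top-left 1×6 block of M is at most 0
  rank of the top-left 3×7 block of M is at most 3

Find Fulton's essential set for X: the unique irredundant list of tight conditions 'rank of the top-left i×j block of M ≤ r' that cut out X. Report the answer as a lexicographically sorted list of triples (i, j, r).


The tightest implied rank at each (i,j), from the 24 conditions:

  R[1]: 0 | 0 | 0 | 0 | 0 | 0 | 1
  R[2]: 0 | 1 | 1 | 1 | 1 | 1 | 2
  R[3]: 1 | 2 | 2 | 2 | 2 | 2 | 3
  R[4]: 1 | 2 | 2 | 2 | 2 | 3 | 4
  R[5]: 1 | 2 | 2 | 3 | 3 | 4 | 5
  R[6]: 1 | 2 | 3 | 4 | 4 | 5 | 6
  R[7]: 1 | 2 | 3 | 4 | 5 | 6 | 7

second differences of R give the permutation w = (7, 2, 1, 6, 4, 3, 5).

ℓ(w)=11; the 4 essential cells (i,j,r):

[(1, 6, 0), (2, 1, 0), (4, 5, 2), (5, 3, 2)]


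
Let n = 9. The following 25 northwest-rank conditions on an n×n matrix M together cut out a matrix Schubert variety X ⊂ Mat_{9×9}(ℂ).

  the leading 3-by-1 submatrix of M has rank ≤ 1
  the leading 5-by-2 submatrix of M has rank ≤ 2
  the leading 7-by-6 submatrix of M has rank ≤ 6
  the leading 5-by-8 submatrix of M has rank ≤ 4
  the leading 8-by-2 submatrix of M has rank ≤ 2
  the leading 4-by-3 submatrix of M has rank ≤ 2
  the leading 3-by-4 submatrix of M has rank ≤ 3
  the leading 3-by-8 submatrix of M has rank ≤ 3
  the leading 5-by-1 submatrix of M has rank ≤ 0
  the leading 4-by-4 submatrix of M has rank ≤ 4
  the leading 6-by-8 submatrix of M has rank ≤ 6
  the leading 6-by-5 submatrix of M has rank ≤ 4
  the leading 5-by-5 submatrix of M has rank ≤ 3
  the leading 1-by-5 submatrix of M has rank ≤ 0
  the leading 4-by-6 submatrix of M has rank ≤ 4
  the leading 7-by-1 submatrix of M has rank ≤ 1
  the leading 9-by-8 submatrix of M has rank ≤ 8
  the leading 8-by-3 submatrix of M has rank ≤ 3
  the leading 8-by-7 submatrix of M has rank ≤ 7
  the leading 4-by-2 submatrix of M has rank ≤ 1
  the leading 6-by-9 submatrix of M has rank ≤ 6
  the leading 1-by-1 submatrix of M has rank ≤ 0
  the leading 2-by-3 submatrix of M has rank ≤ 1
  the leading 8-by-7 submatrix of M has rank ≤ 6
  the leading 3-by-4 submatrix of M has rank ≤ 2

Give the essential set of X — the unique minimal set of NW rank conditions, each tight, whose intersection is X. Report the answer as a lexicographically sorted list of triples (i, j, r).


Propagating the 25 rank bounds to every northwest block:

  0 | 0 | 0 | 0 | 0 | 1 | 1 | 1 | 1
  0 | 1 | 1 | 1 | 1 | 2 | 2 | 2 | 2
  0 | 1 | 2 | 2 | 2 | 3 | 3 | 3 | 3
  0 | 1 | 2 | 3 | 3 | 4 | 4 | 4 | 4
  0 | 1 | 2 | 3 | 3 | 4 | 4 | 4 | 5
  1 | 2 | 3 | 4 | 4 | 5 | 5 | 5 | 6
  1 | 2 | 3 | 4 | 5 | 6 | 6 | 6 | 7
  1 | 2 | 3 | 4 | 5 | 6 | 6 | 7 | 8
  1 | 2 | 3 | 4 | 5 | 6 | 7 | 8 | 9

hence w(1..9) = (6, 2, 3, 4, 9, 1, 5, 8, 7).

ℓ(w)=13; the 5 essential cells (i,j,r):

[(1, 5, 0), (5, 1, 0), (5, 5, 3), (5, 8, 4), (8, 7, 6)]


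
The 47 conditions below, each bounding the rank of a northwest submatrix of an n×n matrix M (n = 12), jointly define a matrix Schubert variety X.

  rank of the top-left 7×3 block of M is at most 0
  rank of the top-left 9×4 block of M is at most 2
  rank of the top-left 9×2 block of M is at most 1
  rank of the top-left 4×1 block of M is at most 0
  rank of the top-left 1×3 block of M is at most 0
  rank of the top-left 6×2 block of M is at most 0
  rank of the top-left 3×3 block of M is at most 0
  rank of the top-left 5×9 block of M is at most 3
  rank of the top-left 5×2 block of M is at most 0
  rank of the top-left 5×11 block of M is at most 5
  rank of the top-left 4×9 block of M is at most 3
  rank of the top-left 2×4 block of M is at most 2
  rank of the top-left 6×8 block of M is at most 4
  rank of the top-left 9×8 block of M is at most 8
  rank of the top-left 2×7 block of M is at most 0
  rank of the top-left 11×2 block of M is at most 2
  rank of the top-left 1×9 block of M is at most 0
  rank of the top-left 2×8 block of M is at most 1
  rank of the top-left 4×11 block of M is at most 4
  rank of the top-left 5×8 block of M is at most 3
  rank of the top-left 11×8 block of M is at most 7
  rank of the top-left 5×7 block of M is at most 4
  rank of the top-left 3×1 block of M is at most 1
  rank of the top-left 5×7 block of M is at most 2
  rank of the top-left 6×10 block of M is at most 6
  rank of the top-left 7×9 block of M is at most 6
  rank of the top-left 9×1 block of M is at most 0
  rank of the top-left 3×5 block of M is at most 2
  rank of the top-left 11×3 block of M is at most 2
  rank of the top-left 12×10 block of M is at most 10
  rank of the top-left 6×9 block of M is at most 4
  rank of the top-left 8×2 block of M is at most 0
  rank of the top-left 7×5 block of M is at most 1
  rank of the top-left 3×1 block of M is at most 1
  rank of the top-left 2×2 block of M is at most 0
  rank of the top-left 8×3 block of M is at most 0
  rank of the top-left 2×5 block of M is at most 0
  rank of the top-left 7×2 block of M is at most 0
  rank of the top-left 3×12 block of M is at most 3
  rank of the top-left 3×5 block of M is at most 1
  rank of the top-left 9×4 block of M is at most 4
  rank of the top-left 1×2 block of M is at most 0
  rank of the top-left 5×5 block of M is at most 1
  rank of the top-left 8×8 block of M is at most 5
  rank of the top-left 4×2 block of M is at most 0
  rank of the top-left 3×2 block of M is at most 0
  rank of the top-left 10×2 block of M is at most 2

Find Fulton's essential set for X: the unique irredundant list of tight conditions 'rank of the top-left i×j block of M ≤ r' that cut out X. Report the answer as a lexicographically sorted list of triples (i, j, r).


Rank table r_w(12×12) implied by the 47 constraints:

  0 | 0 | 0 | 0 | 0 | 0 | 0 | 0 | 0 | 1 | 1 | 1
  0 | 0 | 0 | 0 | 0 | 0 | 0 | 1 | 1 | 2 | 2 | 2
  0 | 0 | 0 | 1 | 1 | 1 | 1 | 2 | 2 | 3 | 3 | 3
  0 | 0 | 0 | 1 | 1 | 2 | 2 | 3 | 3 | 4 | 4 | 4
  0 | 0 | 0 | 1 | 1 | 2 | 2 | 3 | 3 | 4 | 5 | 5
  0 | 0 | 0 | 1 | 1 | 2 | 3 | 4 | 4 | 5 | 6 | 6
  0 | 0 | 0 | 1 | 1 | 2 | 3 | 4 | 5 | 6 | 7 | 7
  0 | 0 | 0 | 1 | 2 | 3 | 4 | 5 | 6 | 7 | 8 | 8
  0 | 1 | 1 | 2 | 3 | 4 | 5 | 6 | 7 | 8 | 9 | 9
  1 | 2 | 2 | 3 | 4 | 5 | 6 | 7 | 8 | 9 | 10 | 10
  1 | 2 | 2 | 3 | 4 | 5 | 6 | 7 | 8 | 9 | 10 | 11
  1 | 2 | 3 | 4 | 5 | 6 | 7 | 8 | 9 | 10 | 11 | 12

hence w(1..12) = (10, 8, 4, 6, 11, 7, 9, 5, 2, 1, 12, 3).

|D(w)|=42, |Ess(w)|=8:

[(1, 9, 0), (2, 7, 0), (5, 7, 2), (5, 9, 3), (7, 5, 1), (8, 3, 0), (9, 1, 0), (11, 3, 2)]


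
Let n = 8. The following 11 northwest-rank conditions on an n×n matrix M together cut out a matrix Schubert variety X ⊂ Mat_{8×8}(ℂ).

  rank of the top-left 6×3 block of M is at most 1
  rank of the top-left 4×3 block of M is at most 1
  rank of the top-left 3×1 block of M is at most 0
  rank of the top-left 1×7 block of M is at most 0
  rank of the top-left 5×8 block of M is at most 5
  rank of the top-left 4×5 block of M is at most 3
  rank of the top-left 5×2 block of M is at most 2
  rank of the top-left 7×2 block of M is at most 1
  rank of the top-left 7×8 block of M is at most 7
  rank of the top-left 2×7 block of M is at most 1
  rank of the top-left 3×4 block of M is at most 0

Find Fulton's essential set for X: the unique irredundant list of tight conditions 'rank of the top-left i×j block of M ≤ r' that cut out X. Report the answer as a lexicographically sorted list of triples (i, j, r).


Reconstructing r_w from the 11 given conditions:

  0 | 0 | 0 | 0 | 0 | 0 | 0 | 1
  0 | 0 | 0 | 0 | 1 | 1 | 1 | 2
  0 | 0 | 0 | 0 | 1 | 2 | 2 | 3
  1 | 1 | 1 | 1 | 2 | 3 | 3 | 4
  1 | 1 | 1 | 2 | 3 | 4 | 4 | 5
  1 | 1 | 1 | 2 | 3 | 4 | 5 | 6
  1 | 1 | 2 | 3 | 4 | 5 | 6 | 7
  1 | 2 | 3 | 4 | 5 | 6 | 7 | 8

giving w = (8, 5, 6, 1, 4, 7, 3, 2) via Δ²R.

ℓ(w)=20; the 4 essential cells (i,j,r):

[(1, 7, 0), (3, 4, 0), (6, 3, 1), (7, 2, 1)]


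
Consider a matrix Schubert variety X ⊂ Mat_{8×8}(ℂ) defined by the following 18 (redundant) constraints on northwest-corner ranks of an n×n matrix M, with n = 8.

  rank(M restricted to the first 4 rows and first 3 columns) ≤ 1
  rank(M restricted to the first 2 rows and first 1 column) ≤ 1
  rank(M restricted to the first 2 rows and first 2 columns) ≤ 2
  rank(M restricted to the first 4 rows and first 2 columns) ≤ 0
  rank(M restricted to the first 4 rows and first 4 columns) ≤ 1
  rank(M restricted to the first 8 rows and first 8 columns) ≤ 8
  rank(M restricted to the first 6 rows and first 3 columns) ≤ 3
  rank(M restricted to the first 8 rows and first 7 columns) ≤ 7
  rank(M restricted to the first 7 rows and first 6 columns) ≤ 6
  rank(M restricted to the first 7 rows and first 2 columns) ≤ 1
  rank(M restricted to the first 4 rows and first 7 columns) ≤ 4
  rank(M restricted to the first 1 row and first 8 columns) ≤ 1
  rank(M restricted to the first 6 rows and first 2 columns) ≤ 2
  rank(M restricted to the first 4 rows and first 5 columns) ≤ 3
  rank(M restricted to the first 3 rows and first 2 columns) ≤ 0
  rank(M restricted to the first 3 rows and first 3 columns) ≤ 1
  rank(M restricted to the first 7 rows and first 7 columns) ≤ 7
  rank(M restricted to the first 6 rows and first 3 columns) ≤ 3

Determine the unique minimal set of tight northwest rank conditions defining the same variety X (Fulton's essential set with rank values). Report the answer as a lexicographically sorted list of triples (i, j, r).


Rank table r_w(8×8) implied by the 18 constraints:

  i=1: 0 0 1 1 1 1 1 1
  i=2: 0 0 1 1 2 2 2 2
  i=3: 0 0 1 1 2 3 3 3
  i=4: 0 0 1 1 2 3 4 4
  i=5: 1 1 2 2 3 4 5 5
  i=6: 1 1 2 3 4 5 6 6
  i=7: 1 1 2 3 4 5 6 7
  i=8: 1 2 3 4 5 6 7 8

hence w(1..8) = (3, 5, 6, 7, 1, 4, 8, 2).

Fulton essential set (3 of the 13 Rothe cells):

[(4, 2, 0), (4, 4, 1), (7, 2, 1)]


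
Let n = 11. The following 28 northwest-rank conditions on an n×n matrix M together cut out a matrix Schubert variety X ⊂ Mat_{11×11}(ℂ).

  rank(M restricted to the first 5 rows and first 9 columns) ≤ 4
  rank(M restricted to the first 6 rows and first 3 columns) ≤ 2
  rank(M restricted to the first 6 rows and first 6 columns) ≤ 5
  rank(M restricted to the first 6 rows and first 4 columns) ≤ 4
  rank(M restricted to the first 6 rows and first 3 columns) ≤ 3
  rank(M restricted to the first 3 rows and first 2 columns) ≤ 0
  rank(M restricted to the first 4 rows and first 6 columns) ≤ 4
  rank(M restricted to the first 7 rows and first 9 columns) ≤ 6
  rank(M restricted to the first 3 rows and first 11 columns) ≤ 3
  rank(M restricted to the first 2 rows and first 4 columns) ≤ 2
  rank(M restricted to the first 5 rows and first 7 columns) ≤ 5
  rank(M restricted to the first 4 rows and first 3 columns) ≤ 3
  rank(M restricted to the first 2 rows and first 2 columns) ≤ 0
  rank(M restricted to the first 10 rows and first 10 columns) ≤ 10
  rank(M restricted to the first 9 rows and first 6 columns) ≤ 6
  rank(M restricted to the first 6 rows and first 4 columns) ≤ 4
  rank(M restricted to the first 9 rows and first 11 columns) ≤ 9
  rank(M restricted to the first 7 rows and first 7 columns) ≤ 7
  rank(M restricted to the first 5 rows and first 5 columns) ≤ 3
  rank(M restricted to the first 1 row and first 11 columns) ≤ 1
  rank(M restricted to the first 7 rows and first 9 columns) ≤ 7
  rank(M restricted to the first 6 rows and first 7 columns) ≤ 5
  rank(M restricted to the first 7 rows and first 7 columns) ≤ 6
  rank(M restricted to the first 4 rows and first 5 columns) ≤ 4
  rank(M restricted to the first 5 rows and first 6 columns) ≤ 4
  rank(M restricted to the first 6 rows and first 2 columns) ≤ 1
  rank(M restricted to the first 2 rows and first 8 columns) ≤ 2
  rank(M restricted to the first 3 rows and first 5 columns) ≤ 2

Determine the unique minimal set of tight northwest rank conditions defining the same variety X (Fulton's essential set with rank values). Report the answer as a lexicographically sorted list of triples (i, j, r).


Rank table r_w(11×11) implied by the 28 constraints:

  0 0 1 1 1 1 1 1 1 1 1
  0 0 1 2 2 2 2 2 2 2 2
  0 0 1 2 2 3 3 3 3 3 3
  1 1 2 3 3 4 4 4 4 4 4
  1 1 2 3 3 4 4 4 4 5 5
  1 1 2 3 4 5 5 5 5 6 6
  1 2 3 4 5 6 6 6 6 7 7
  1 2 3 4 5 6 7 7 7 8 8
  1 2 3 4 5 6 7 8 8 9 9
  1 2 3 4 5 6 7 8 9 10 10
  1 2 3 4 5 6 7 8 9 10 11

reading off 1-entries of Δ²R: w = (3, 4, 6, 1, 10, 5, 2, 7, 8, 9, 11).

|D(w)|=13, |Ess(w)|=5:

[(3, 2, 0), (3, 5, 2), (5, 5, 3), (5, 9, 4), (6, 2, 1)]


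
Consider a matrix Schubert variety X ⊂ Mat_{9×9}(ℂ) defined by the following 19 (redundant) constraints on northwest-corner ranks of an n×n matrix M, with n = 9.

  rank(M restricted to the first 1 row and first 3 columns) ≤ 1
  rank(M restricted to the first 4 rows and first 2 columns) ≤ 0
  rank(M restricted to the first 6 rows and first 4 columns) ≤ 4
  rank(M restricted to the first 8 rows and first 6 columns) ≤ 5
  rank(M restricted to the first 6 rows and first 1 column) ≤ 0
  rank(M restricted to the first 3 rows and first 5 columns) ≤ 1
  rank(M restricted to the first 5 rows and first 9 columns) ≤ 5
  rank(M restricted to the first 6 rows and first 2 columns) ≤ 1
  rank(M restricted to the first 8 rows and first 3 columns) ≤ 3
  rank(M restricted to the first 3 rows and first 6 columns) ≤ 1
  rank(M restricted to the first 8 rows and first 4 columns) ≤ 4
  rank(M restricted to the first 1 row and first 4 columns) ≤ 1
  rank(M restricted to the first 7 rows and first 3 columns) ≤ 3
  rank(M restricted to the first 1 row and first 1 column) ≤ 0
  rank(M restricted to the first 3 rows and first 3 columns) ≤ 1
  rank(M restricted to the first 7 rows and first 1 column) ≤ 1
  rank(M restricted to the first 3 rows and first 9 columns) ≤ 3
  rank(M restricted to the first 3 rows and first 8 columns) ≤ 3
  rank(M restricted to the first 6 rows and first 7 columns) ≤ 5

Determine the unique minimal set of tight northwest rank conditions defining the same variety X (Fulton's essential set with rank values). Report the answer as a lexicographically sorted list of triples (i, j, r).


Computing R[i][j] = min implied NW-rank bound (n=9, 19 conditions):

  R[1]: 0, 0, 1, 1, 1, 1, 1, 1, 1
  R[2]: 0, 0, 1, 1, 1, 1, 2, 2, 2
  R[3]: 0, 0, 1, 1, 1, 1, 2, 3, 3
  R[4]: 0, 0, 1, 2, 2, 2, 3, 4, 4
  R[5]: 0, 1, 2, 3, 3, 3, 4, 5, 5
  R[6]: 0, 1, 2, 3, 4, 4, 5, 6, 6
  R[7]: 1, 2, 3, 4, 5, 5, 6, 7, 7
  R[8]: 1, 2, 3, 4, 5, 5, 6, 7, 8
  R[9]: 1, 2, 3, 4, 5, 6, 7, 8, 9

giving w = (3, 7, 8, 4, 2, 5, 1, 9, 6) via Δ²R.

|D(w)|=17, |Ess(w)|=4:

[(3, 6, 1), (4, 2, 0), (6, 1, 0), (8, 6, 5)]


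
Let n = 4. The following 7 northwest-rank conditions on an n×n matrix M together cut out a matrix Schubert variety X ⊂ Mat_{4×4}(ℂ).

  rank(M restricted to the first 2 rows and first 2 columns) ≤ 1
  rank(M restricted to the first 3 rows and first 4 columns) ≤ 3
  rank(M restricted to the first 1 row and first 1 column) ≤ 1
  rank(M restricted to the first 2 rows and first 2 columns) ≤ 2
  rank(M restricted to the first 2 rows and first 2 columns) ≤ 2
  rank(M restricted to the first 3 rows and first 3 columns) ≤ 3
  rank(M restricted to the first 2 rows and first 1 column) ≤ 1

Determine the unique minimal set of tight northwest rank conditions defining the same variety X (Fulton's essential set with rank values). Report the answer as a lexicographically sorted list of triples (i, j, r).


Propagating the 7 rank bounds to every northwest block:

  R[1]: 1  1  1  1
  R[2]: 1  1  2  2
  R[3]: 1  2  3  3
  R[4]: 1  2  3  4

the unique w with this rank table is (1, 3, 2, 4).

1 SE-corner of the 1-cell Rothe diagram gives Ess(w):

[(2, 2, 1)]


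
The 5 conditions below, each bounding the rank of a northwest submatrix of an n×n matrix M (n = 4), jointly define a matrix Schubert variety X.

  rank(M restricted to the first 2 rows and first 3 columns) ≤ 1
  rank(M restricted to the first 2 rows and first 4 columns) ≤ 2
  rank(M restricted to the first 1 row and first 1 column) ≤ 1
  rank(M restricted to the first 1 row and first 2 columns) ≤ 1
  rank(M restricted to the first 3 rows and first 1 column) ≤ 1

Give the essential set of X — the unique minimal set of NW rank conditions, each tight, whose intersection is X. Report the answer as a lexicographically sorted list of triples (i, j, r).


Reconstructing r_w from the 5 given conditions:

  R[1]: 1  1  1  1
  R[2]: 1  1  1  2
  R[3]: 1  2  2  3
  R[4]: 1  2  3  4

the unique w with this rank table is (1, 4, 2, 3).

D(w) has 2 cells with 1 SE-corner; essential set:

[(2, 3, 1)]


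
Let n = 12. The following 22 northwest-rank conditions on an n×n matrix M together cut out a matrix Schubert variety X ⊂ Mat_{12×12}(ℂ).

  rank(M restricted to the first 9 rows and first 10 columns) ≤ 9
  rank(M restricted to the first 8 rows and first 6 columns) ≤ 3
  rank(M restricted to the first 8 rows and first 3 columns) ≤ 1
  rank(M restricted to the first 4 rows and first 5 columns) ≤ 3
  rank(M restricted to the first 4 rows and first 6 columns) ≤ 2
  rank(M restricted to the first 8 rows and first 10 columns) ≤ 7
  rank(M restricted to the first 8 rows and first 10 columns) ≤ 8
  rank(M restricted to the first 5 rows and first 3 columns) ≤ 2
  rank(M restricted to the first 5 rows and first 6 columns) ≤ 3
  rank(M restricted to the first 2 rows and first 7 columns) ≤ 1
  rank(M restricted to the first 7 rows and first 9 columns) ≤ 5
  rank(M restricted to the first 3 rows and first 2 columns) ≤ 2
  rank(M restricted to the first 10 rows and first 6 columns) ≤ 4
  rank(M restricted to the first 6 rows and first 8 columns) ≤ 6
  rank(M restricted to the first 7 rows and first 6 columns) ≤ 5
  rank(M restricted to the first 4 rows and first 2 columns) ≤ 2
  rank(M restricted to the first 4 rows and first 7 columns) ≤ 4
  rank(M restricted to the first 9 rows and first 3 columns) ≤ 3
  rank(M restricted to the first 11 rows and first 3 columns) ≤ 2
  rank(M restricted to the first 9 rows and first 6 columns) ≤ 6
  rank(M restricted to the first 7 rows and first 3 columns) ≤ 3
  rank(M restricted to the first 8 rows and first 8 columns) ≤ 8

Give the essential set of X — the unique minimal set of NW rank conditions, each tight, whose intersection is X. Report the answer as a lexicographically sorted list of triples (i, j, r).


The tightest implied rank at each (i,j), from the 22 conditions:

  R[1]: 1  1  1  1  1  1  1  1  1  1  1  1
  R[2]: 1  1  1  1  1  1  1  2  2  2  2  2
  R[3]: 1  1  1  2  2  2  2  3  3  3  3  3
  R[4]: 1  1  1  2  2  2  3  4  4  4  4  4
  R[5]: 1  1  1  2  3  3  4  5  5  5  5  5
  R[6]: 1  1  1  2  3  3  4  5  5  6  6  6
  R[7]: 1  1  1  2  3  3  4  5  5  6  7  7
  R[8]: 1  1  1  2  3  3  4  5  6  7  8  8
  R[9]: 1  2  2  3  4  4  5  6  7  8  9  9
  R[10]: 1  2  2  3  4  4  5  6  7  8  9  10
  R[11]: 1  2  2  3  4  5  6  7  8  9  10  11
  R[12]: 1  2  3  4  5  6  7  8  9  10  11  12

hence w(1..12) = (1, 8, 4, 7, 5, 10, 11, 9, 2, 12, 6, 3).

D(w) has 28 cells with 7 SE-corners; essential set:

[(2, 7, 1), (4, 6, 2), (7, 9, 5), (8, 3, 1), (8, 6, 3), (10, 6, 4), (11, 3, 2)]


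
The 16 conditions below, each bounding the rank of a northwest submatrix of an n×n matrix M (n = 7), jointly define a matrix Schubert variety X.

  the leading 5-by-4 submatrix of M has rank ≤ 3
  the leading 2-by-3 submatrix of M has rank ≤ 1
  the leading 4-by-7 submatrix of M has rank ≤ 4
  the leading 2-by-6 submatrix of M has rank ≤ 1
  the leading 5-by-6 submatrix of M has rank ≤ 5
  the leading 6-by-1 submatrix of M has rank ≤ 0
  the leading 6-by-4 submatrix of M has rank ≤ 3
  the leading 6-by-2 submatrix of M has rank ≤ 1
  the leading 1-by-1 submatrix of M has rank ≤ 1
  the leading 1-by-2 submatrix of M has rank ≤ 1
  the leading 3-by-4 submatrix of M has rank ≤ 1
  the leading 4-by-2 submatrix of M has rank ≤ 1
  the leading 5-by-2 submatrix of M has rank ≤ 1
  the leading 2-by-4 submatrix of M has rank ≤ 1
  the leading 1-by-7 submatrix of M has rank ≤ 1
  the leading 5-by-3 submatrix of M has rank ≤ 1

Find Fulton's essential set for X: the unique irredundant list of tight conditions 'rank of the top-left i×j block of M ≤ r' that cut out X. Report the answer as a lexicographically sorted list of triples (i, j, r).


Rank table r_w(7×7) implied by the 16 constraints:

  R[1]: 0, 1, 1, 1, 1, 1, 1
  R[2]: 0, 1, 1, 1, 1, 1, 2
  R[3]: 0, 1, 1, 1, 2, 2, 3
  R[4]: 0, 1, 1, 2, 3, 3, 4
  R[5]: 0, 1, 1, 2, 3, 4, 5
  R[6]: 0, 1, 2, 3, 4, 5, 6
  R[7]: 1, 2, 3, 4, 5, 6, 7

the unique w with this rank table is (2, 7, 5, 4, 6, 3, 1).

ℓ(w)=14; the 4 essential cells (i,j,r):

[(2, 6, 1), (3, 4, 1), (5, 3, 1), (6, 1, 0)]


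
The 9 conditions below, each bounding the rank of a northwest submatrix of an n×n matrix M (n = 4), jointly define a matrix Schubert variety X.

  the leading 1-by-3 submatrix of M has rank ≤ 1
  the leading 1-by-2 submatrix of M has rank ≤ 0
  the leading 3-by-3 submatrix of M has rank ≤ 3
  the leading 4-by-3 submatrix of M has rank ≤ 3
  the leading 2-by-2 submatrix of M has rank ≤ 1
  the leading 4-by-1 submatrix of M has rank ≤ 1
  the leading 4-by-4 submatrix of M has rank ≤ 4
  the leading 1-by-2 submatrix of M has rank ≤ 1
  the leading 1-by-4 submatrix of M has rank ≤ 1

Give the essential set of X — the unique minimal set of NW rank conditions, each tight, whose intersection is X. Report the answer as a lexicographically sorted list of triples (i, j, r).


Reconstructing r_w from the 9 given conditions:

  i=1: 0 0 1 1
  i=2: 1 1 2 2
  i=3: 1 2 3 3
  i=4: 1 2 3 4

giving w = (3, 1, 2, 4) via Δ²R.

|D(w)|=2, |Ess(w)|=1:

[(1, 2, 0)]


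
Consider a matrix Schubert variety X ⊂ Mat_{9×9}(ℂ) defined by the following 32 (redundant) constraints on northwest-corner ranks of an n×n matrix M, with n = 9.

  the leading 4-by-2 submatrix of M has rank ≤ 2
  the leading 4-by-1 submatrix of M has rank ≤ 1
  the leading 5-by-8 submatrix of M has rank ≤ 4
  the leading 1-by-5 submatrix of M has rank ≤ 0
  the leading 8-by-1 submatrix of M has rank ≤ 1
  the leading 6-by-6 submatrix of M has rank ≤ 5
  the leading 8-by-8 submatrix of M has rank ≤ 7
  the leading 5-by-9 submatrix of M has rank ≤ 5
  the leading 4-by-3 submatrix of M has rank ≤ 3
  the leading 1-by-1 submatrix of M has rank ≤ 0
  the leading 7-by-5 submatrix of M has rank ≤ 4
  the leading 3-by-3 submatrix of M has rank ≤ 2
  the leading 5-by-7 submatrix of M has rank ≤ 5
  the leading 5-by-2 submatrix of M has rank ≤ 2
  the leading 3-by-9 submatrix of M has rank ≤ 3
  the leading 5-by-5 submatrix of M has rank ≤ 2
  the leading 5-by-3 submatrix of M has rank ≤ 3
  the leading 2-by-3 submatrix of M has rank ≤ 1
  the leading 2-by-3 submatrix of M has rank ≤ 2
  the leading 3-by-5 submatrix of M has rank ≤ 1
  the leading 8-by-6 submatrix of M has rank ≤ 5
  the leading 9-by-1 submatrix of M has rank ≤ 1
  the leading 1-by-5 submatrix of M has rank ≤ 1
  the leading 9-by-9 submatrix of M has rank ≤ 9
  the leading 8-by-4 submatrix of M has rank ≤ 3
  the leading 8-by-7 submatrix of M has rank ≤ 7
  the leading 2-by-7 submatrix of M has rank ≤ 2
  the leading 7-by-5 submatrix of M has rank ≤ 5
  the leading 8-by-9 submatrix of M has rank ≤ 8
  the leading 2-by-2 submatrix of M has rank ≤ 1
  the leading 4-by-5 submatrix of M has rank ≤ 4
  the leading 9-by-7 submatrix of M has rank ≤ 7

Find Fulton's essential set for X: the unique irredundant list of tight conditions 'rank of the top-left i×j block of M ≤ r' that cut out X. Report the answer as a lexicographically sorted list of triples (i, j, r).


Reconstructing r_w from the 32 given conditions:

  0 | 0 | 0 | 0 | 0 | 1 | 1 | 1 | 1
  1 | 1 | 1 | 1 | 1 | 2 | 2 | 2 | 2
  1 | 1 | 1 | 1 | 1 | 2 | 3 | 3 | 3
  1 | 2 | 2 | 2 | 2 | 3 | 4 | 4 | 4
  1 | 2 | 2 | 2 | 2 | 3 | 4 | 4 | 5
  1 | 2 | 3 | 3 | 3 | 4 | 5 | 5 | 6
  1 | 2 | 3 | 3 | 4 | 5 | 6 | 6 | 7
  1 | 2 | 3 | 3 | 4 | 5 | 6 | 7 | 8
  1 | 2 | 3 | 4 | 5 | 6 | 7 | 8 | 9

second differences of R give the permutation w = (6, 1, 7, 2, 9, 3, 5, 8, 4).

|D(w)|=15, |Ess(w)|=5:

[(1, 5, 0), (3, 5, 1), (5, 5, 2), (5, 8, 4), (8, 4, 3)]
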